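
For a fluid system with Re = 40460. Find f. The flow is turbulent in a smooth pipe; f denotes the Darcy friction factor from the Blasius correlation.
Formula: f = \frac{0.316}{Re^{0.25}}
f = 0.316/40460^0.25 = 0.02228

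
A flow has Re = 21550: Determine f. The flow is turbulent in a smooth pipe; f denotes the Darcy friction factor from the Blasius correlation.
Formula: f = \frac{0.316}{Re^{0.25}}
f = 0.316/21550^0.25 = 0.02608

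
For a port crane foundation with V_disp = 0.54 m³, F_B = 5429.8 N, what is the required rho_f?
Formula: F_B = \rho_f g V_{disp}
Substituting knowns: 5429.8 = rho_f·9.81·0.54
Solving for rho_f: rho_f = 5429.8/(9.81·0.54) = 1025 kg/m³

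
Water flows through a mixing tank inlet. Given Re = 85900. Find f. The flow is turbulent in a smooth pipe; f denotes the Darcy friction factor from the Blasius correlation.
Formula: f = \frac{0.316}{Re^{0.25}}
f = 0.316/85900^0.25 = 0.01846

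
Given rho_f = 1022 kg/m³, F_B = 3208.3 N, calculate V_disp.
Formula: F_B = \rho_f g V_{disp}
Substituting knowns: 3208.3 = 1022·9.81·V_disp
Solving for V_disp: V_disp = 3208.3/(1022·9.81) = 0.32 m³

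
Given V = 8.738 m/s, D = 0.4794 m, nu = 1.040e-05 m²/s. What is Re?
Formula: Re = \frac{V D}{\nu}
Re = 8.738·0.4794/1.040e-05 = 402788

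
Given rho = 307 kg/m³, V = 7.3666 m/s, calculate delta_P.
Formula: V = \sqrt{\frac{2 \Delta P}{\rho}}
Substituting knowns: 7.3666 = √(2·(delta_P·1000)/307)
Solving for delta_P: delta_P = 7.3666²·307/2/1000 = 8.33 kPa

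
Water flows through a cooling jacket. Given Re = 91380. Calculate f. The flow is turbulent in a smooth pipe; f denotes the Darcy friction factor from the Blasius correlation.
Formula: f = \frac{0.316}{Re^{0.25}}
f = 0.316/91380^0.25 = 0.01817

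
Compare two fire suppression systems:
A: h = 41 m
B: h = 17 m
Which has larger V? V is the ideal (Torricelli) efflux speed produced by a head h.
V(A) = 28.36 m/s, V(B) = 18.26 m/s. Answer: A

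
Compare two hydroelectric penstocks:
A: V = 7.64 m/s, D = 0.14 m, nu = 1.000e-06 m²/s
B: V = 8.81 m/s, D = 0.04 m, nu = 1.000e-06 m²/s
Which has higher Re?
Re(A) = 1.070e+06, Re(B) = 352400. Answer: A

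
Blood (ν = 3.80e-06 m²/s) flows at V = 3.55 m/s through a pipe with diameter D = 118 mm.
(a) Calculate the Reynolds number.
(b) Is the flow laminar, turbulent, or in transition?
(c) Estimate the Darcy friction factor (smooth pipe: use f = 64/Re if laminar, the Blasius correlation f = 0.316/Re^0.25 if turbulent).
(a) Re = V·D/ν = 3.55·0.118/3.80e-06 = 110240
(b) Flow regime: turbulent (Re > 4000)
(c) Friction factor: f = 0.316/Re^0.25 = 0.316/110240^0.25 = 0.01734 (Blasius is strictly valid for Re ≲ 1e5; used here as the smooth-pipe estimate the problem specifies)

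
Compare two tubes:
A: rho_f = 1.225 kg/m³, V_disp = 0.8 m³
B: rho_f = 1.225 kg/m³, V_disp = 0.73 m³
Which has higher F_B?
F_B(A) = 9.614 N, F_B(B) = 8.773 N. Answer: A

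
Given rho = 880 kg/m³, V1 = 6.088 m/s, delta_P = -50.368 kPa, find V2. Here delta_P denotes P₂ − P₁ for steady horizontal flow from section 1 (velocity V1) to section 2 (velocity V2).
Formula: \Delta P = \frac{1}{2} \rho (V_1^2 - V_2^2)
Substituting knowns: -50.368 = 0.5·880·(6.088² − V2²)/1000
Solving for V2: V2 = √(6.088² − 2·(-50.368·1000)/880) = 12.31 m/s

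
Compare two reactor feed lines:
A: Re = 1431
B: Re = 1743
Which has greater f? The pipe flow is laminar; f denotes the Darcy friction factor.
f(A) = 0.04472, f(B) = 0.03672. Answer: A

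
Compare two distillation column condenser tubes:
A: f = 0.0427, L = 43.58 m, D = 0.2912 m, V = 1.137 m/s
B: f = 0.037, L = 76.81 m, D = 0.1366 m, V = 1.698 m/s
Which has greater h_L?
h_L(A) = 0.4211 m, h_L(B) = 3.057 m. Answer: B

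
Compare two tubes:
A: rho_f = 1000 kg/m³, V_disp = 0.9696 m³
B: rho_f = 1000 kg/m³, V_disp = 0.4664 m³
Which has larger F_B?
F_B(A) = 9512 N, F_B(B) = 4575 N. Answer: A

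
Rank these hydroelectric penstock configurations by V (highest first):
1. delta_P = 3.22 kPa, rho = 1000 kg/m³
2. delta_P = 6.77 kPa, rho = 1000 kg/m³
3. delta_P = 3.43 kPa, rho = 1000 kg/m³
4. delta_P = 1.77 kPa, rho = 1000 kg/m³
Case 1: V = 2.538 m/s
Case 2: V = 3.68 m/s
Case 3: V = 2.619 m/s
Case 4: V = 1.881 m/s
Ranking (highest first): 2, 3, 1, 4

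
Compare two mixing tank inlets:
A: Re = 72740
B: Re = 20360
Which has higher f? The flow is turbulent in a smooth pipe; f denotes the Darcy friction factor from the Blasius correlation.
f(A) = 0.01924, f(B) = 0.02645. Answer: B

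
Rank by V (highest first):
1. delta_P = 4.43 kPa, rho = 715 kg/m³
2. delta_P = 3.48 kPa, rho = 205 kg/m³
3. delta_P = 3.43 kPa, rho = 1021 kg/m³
Case 1: V = 3.52 m/s
Case 2: V = 5.827 m/s
Case 3: V = 2.592 m/s
Ranking (highest first): 2, 1, 3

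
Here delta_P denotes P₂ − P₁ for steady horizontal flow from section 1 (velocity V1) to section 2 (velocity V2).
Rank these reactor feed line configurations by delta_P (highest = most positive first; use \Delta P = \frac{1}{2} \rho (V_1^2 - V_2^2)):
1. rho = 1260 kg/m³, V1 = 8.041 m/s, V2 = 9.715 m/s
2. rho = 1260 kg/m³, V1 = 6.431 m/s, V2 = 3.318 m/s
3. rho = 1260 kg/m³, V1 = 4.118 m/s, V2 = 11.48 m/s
Case 1: delta_P = -18.73 kPa
Case 2: delta_P = 19.12 kPa
Case 3: delta_P = -72.34 kPa
Ranking (highest first): 2, 1, 3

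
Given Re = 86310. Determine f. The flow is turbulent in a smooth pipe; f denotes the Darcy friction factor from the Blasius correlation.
Formula: f = \frac{0.316}{Re^{0.25}}
f = 0.316/86310^0.25 = 0.01844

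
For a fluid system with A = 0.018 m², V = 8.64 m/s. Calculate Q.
Formula: Q = A V
Q = 0.018·8.64·1000 = 155.5 L/s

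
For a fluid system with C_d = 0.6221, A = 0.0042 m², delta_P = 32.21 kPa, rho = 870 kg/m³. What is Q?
Formula: Q = C_d A \sqrt{\frac{2 \Delta P}{\rho}}
Q = 0.6221·0.0042·√(2·(32.21·1000)/870)·1000 = 22.48 L/s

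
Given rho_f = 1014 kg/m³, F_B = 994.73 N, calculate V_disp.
Formula: F_B = \rho_f g V_{disp}
Substituting knowns: 994.73 = 1014·9.81·V_disp
Solving for V_disp: V_disp = 994.73/(1014·9.81) = 0.1 m³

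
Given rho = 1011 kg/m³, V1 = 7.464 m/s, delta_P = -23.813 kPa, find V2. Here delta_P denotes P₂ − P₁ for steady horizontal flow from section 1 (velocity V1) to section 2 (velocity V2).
Formula: \Delta P = \frac{1}{2} \rho (V_1^2 - V_2^2)
Substituting knowns: -23.813 = 0.5·1011·(7.464² − V2²)/1000
Solving for V2: V2 = √(7.464² − 2·(-23.813·1000)/1011) = 10.14 m/s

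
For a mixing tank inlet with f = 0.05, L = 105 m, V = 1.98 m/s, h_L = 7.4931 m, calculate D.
Formula: h_L = f \frac{L}{D} \frac{V^2}{2g}
Substituting knowns: 7.4931 = 0.05·(105/D)·1.98²/(2·9.81)
Solving for D: D = 0.05·105·1.98²/(2·9.81·7.4931) = 0.14 m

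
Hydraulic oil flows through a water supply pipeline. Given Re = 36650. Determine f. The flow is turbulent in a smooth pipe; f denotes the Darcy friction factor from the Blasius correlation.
Formula: f = \frac{0.316}{Re^{0.25}}
f = 0.316/36650^0.25 = 0.02284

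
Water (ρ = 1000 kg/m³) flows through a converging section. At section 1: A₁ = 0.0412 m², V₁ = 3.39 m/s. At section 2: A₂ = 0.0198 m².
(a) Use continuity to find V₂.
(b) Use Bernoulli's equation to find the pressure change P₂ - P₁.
(a) Continuity: A₁V₁=A₂V₂ -> V₂=A₁V₁/A₂=0.0412*3.39/0.0198=7.05 m/s
(b) Bernoulli: P₂-P₁=0.5*rho*(V₁^2-V₂^2)/1000=0.5*1000*(3.39^2-7.05^2)/1000=-19.11 kPa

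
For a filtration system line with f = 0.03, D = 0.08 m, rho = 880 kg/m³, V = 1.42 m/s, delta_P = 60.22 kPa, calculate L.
Formula: \Delta P = f \frac{L}{D} \frac{\rho V^2}{2}
Substituting knowns: 60.22 = 0.03·(L/0.08)·0.5·880·1.42²/1000
Solving for L: L = (60.22·1000)·0.08/(0.03·0.5·880·1.42²) = 181 m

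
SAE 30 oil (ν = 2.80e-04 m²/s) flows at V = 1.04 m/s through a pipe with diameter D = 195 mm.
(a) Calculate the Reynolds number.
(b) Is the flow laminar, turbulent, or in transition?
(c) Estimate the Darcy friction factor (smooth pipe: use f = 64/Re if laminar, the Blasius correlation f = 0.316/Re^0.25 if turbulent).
(a) Re = V·D/ν = 1.04·0.195/2.80e-04 = 724.29
(b) Flow regime: laminar (Re < 2300)
(c) Friction factor: f = 64/Re = 64/724.29 = 0.08836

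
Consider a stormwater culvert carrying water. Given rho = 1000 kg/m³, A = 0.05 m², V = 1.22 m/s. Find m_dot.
Formula: \dot{m} = \rho A V
m_dot = 1000·0.05·1.22 = 61 kg/s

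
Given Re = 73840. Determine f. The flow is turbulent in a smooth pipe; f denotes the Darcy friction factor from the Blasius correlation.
Formula: f = \frac{0.316}{Re^{0.25}}
f = 0.316/73840^0.25 = 0.01917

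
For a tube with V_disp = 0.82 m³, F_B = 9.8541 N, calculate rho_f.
Formula: F_B = \rho_f g V_{disp}
Substituting knowns: 9.8541 = rho_f·9.81·0.82
Solving for rho_f: rho_f = 9.8541/(9.81·0.82) = 1.225 kg/m³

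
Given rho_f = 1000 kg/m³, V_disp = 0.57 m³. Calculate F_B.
Formula: F_B = \rho_f g V_{disp}
F_B = 1000·9.81·0.57 = 5592 N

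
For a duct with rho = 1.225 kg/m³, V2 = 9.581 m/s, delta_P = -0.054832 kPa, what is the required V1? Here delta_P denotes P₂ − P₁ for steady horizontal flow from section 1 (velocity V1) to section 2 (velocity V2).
Formula: \Delta P = \frac{1}{2} \rho (V_1^2 - V_2^2)
Substituting knowns: -0.054832 = 0.5·1.225·(V1² − 9.581²)/1000
Solving for V1: V1 = √(9.581² + 2·(-0.054832·1000)/1.225) = 1.508 m/s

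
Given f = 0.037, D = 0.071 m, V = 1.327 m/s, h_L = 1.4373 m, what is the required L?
Formula: h_L = f \frac{L}{D} \frac{V^2}{2g}
Substituting knowns: 1.4373 = 0.037·(L/0.071)·1.327²/(2·9.81)
Solving for L: L = 1.4373·2·9.81·0.071/(0.037·1.327²) = 30.73 m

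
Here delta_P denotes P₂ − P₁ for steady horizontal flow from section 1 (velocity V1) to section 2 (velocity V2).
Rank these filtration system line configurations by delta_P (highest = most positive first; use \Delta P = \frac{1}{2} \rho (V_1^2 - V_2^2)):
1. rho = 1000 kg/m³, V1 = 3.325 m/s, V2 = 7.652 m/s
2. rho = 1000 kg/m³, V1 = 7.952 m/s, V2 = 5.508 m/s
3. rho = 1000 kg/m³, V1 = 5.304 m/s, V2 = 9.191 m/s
Case 1: delta_P = -23.75 kPa
Case 2: delta_P = 16.45 kPa
Case 3: delta_P = -28.17 kPa
Ranking (highest first): 2, 1, 3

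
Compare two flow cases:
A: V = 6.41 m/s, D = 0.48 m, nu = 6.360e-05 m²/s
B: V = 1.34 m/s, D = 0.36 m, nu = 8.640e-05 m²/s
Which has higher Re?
Re(A) = 48377, Re(B) = 5583. Answer: A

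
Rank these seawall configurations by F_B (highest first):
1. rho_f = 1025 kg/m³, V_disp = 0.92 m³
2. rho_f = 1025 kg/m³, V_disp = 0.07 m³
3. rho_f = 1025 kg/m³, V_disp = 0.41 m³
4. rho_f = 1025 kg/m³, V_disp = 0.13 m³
Case 1: F_B = 9251 N
Case 2: F_B = 703.9 N
Case 3: F_B = 4123 N
Case 4: F_B = 1307 N
Ranking (highest first): 1, 3, 4, 2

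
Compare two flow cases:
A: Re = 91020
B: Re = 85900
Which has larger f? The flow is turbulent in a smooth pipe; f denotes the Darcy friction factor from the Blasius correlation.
f(A) = 0.01819, f(B) = 0.01846. Answer: B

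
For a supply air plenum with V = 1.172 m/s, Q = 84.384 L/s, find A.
Formula: Q = A V
Substituting knowns: 84.384 = A·1.172·1000
Solving for A: A = (84.384/1000)/1.172 = 0.072 m²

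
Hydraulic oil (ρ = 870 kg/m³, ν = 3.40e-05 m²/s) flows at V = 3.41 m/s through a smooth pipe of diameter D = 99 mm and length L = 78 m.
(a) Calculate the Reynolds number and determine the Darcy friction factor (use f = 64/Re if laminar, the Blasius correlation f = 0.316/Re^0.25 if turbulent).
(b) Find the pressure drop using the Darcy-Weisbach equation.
(a) Re = V·D/ν = 3.41·0.099/3.40e-05 = 9929.1 → turbulent (Re > 4000); f = 0.316/Re^0.25 = 0.316/9929.1^0.25 = 0.031656
(b) Darcy-Weisbach: ΔP = f·(L/D)·½ρV²/1000 = 0.031656·(78/0.099)·½·870·3.41²/1000 = 126.2 kPa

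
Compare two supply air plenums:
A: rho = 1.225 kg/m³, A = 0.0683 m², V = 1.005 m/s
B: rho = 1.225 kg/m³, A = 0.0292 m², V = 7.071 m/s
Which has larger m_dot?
m_dot(A) = 0.08409 kg/s, m_dot(B) = 0.2529 kg/s. Answer: B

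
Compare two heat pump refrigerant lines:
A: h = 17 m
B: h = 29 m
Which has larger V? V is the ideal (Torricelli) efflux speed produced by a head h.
V(A) = 18.26 m/s, V(B) = 23.85 m/s. Answer: B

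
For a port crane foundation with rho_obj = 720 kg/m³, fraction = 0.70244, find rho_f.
Formula: f_{sub} = \frac{\rho_{obj}}{\rho_f}
Substituting knowns: 0.70244 = 720/rho_f
Solving for rho_f: rho_f = 720/0.70244 = 1025 kg/m³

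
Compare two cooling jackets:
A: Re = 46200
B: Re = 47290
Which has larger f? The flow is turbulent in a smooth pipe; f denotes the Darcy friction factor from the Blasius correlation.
f(A) = 0.02155, f(B) = 0.02143. Answer: A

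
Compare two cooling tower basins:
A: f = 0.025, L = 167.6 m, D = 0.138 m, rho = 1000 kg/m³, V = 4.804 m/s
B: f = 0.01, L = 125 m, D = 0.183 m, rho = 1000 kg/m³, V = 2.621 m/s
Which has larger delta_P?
delta_P(A) = 350.4 kPa, delta_P(B) = 23.46 kPa. Answer: A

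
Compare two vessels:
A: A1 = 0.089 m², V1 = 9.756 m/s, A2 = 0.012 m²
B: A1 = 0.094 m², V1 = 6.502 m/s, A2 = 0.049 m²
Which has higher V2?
V2(A) = 72.36 m/s, V2(B) = 12.47 m/s. Answer: A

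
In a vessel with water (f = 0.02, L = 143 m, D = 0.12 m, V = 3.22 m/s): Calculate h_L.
Formula: h_L = f \frac{L}{D} \frac{V^2}{2g}
h_L = 0.02·(143/0.12)·3.22²/(2·9.81) = 12.59 m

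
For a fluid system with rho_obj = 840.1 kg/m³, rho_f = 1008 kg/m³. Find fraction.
Formula: f_{sub} = \frac{\rho_{obj}}{\rho_f}
fraction = 840.1/1008 = 0.8334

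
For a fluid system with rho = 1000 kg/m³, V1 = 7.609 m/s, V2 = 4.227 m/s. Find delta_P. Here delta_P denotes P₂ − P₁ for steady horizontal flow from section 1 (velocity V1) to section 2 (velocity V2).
Formula: \Delta P = \frac{1}{2} \rho (V_1^2 - V_2^2)
delta_P = 0.5·1000·(7.609² − 4.227²)/1000 = 20.01 kPa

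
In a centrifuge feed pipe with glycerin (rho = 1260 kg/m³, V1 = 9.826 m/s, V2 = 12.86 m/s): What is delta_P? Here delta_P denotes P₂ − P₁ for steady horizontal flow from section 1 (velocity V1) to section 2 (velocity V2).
Formula: \Delta P = \frac{1}{2} \rho (V_1^2 - V_2^2)
delta_P = 0.5·1260·(9.826² − 12.86²)/1000 = -43.36 kPa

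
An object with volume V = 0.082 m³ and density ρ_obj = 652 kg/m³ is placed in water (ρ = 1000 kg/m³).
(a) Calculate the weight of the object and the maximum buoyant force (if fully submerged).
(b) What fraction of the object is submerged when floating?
(a) W=rho_obj*g*V=652*9.81*0.082=524.5 N; F_B(max)=rho*g*V=1000*9.81*0.082=804.4 N
(b) Floating fraction=rho_obj/rho=652/1000=0.652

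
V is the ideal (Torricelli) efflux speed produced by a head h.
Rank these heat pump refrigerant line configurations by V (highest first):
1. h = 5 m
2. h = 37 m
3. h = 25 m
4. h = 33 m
Case 1: V = 9.905 m/s
Case 2: V = 26.94 m/s
Case 3: V = 22.15 m/s
Case 4: V = 25.45 m/s
Ranking (highest first): 2, 4, 3, 1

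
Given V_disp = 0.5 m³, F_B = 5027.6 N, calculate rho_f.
Formula: F_B = \rho_f g V_{disp}
Substituting knowns: 5027.6 = rho_f·9.81·0.5
Solving for rho_f: rho_f = 5027.6/(9.81·0.5) = 1025 kg/m³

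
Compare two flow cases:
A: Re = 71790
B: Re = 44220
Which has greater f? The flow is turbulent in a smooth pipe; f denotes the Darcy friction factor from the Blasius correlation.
f(A) = 0.01931, f(B) = 0.02179. Answer: B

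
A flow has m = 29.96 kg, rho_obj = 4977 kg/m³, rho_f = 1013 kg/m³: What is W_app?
Formula: W_{app} = mg\left(1 - \frac{\rho_f}{\rho_{obj}}\right)
W_app = 29.96·9.81·(1 − 1013/4977) = 234.1 N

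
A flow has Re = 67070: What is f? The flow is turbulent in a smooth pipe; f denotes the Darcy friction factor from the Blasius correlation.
Formula: f = \frac{0.316}{Re^{0.25}}
f = 0.316/67070^0.25 = 0.01964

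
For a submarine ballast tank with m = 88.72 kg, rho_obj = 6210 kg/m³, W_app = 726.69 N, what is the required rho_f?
Formula: W_{app} = mg\left(1 - \frac{\rho_f}{\rho_{obj}}\right)
Substituting knowns: 726.69 = 88.72·9.81·(1 − rho_f/6210)
Solving for rho_f: rho_f = 6210·(1 − 726.69/(88.72·9.81)) = 1025 kg/m³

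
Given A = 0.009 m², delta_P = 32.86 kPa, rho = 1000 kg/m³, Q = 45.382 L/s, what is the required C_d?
Formula: Q = C_d A \sqrt{\frac{2 \Delta P}{\rho}}
Substituting knowns: 45.382 = C_d·0.009·√(2·(32.86·1000)/1000)·1000
Solving for C_d: C_d = (45.382/1000)/(0.009·√(2·(32.86·1000)/1000)) = 0.622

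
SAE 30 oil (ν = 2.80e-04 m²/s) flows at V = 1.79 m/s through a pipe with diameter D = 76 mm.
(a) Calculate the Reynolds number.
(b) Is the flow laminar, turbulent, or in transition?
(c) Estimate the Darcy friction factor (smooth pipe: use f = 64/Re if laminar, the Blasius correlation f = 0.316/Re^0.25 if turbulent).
(a) Re = V·D/ν = 1.79·0.076/2.80e-04 = 485.86
(b) Flow regime: laminar (Re < 2300)
(c) Friction factor: f = 64/Re = 64/485.86 = 0.1317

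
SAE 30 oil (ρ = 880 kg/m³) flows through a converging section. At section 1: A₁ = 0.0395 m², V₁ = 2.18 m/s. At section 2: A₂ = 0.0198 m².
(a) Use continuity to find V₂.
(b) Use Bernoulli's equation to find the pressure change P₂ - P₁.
(a) Continuity: A₁V₁=A₂V₂ -> V₂=A₁V₁/A₂=0.0395*2.18/0.0198=4.35 m/s
(b) Bernoulli: P₂-P₁=0.5*rho*(V₁^2-V₂^2)/1000=0.5*880*(2.18^2-4.35^2)/1000=-6.235 kPa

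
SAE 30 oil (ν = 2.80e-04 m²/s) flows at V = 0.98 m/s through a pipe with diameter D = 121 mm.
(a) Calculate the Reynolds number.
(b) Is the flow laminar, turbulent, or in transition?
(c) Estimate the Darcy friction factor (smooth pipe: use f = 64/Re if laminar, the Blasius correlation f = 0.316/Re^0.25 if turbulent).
(a) Re = V·D/ν = 0.98·0.121/2.80e-04 = 423.5
(b) Flow regime: laminar (Re < 2300)
(c) Friction factor: f = 64/Re = 64/423.5 = 0.1511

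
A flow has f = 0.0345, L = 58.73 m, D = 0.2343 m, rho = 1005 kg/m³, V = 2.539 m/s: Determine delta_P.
Formula: \Delta P = f \frac{L}{D} \frac{\rho V^2}{2}
delta_P = 0.0345·(58.73/0.2343)·0.5·1005·2.539²/1000 = 28.01 kPa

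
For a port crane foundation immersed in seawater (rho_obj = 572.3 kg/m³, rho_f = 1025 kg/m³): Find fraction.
Formula: f_{sub} = \frac{\rho_{obj}}{\rho_f}
fraction = 572.3/1025 = 0.5583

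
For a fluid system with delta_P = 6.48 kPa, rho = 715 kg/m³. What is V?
Formula: V = \sqrt{\frac{2 \Delta P}{\rho}}
V = √(2·(6.48·1000)/715) = 4.257 m/s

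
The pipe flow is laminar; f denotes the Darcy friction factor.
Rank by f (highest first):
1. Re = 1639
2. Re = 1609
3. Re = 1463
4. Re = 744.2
Case 1: f = 0.03905
Case 2: f = 0.03978
Case 3: f = 0.04375
Case 4: f = 0.086
Ranking (highest first): 4, 3, 2, 1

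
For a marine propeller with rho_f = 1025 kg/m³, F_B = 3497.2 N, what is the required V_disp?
Formula: F_B = \rho_f g V_{disp}
Substituting knowns: 3497.2 = 1025·9.81·V_disp
Solving for V_disp: V_disp = 3497.2/(1025·9.81) = 0.3478 m³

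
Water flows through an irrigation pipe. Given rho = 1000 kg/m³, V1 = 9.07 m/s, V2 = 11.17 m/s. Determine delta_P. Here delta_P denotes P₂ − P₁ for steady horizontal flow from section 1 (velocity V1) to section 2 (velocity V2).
Formula: \Delta P = \frac{1}{2} \rho (V_1^2 - V_2^2)
delta_P = 0.5·1000·(9.07² − 11.17²)/1000 = -21.25 kPa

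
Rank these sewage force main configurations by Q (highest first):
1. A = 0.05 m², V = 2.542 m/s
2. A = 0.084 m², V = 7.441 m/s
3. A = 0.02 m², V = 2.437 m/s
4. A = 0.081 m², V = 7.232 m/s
Case 1: Q = 127.1 L/s
Case 2: Q = 625 L/s
Case 3: Q = 48.74 L/s
Case 4: Q = 585.8 L/s
Ranking (highest first): 2, 4, 1, 3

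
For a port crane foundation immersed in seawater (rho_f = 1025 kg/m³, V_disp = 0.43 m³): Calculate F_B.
Formula: F_B = \rho_f g V_{disp}
F_B = 1025·9.81·0.43 = 4324 N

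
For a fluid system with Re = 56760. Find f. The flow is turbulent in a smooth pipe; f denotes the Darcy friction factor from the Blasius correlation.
Formula: f = \frac{0.316}{Re^{0.25}}
f = 0.316/56760^0.25 = 0.02047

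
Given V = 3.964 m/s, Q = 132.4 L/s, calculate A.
Formula: Q = A V
Substituting knowns: 132.4 = A·3.964·1000
Solving for A: A = (132.4/1000)/3.964 = 0.0334 m²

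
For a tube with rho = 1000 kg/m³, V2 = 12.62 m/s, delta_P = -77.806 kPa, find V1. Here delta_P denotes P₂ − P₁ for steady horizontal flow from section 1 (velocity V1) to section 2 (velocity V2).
Formula: \Delta P = \frac{1}{2} \rho (V_1^2 - V_2^2)
Substituting knowns: -77.806 = 0.5·1000·(V1² − 12.62²)/1000
Solving for V1: V1 = √(12.62² + 2·(-77.806·1000)/1000) = 1.911 m/s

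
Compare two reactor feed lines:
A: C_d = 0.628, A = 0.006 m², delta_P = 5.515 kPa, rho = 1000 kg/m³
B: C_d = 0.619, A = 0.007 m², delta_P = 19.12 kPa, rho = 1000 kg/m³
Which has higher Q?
Q(A) = 12.51 L/s, Q(B) = 26.79 L/s. Answer: B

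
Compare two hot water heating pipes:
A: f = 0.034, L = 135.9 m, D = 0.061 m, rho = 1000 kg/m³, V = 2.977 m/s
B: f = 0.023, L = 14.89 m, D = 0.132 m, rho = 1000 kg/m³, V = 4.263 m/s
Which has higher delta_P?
delta_P(A) = 335.7 kPa, delta_P(B) = 23.57 kPa. Answer: A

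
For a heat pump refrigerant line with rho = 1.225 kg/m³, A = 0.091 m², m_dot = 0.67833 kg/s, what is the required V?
Formula: \dot{m} = \rho A V
Substituting knowns: 0.67833 = 1.225·0.091·V
Solving for V: V = 0.67833/(1.225·0.091) = 6.085 m/s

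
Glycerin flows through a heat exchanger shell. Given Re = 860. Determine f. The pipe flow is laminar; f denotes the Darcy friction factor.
Formula: f = \frac{64}{Re}
f = 64/860 = 0.07442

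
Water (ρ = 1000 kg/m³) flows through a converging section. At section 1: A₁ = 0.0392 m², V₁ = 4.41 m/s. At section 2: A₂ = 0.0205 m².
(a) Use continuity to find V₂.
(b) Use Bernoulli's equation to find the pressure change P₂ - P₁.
(a) Continuity: A₁V₁=A₂V₂ -> V₂=A₁V₁/A₂=0.0392*4.41/0.0205=8.43 m/s
(b) Bernoulli: P₂-P₁=0.5*rho*(V₁^2-V₂^2)/1000=0.5*1000*(4.41^2-8.43^2)/1000=-25.81 kPa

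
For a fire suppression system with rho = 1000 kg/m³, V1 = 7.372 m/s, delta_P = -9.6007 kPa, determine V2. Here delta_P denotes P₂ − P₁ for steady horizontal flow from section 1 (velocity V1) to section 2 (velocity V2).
Formula: \Delta P = \frac{1}{2} \rho (V_1^2 - V_2^2)
Substituting knowns: -9.6007 = 0.5·1000·(7.372² − V2²)/1000
Solving for V2: V2 = √(7.372² − 2·(-9.6007·1000)/1000) = 8.576 m/s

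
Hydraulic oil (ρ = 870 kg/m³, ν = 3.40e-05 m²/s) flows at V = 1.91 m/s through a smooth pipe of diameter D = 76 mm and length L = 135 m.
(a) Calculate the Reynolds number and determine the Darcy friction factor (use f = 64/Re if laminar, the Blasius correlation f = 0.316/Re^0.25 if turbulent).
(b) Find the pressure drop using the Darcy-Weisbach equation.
(a) Re = V·D/ν = 1.91·0.076/3.40e-05 = 4269.4 → turbulent (Re > 4000); f = 0.316/Re^0.25 = 0.316/4269.4^0.25 = 0.039093
(b) Darcy-Weisbach: ΔP = f·(L/D)·½ρV²/1000 = 0.039093·(135/0.076)·½·870·1.91²/1000 = 110.2 kPa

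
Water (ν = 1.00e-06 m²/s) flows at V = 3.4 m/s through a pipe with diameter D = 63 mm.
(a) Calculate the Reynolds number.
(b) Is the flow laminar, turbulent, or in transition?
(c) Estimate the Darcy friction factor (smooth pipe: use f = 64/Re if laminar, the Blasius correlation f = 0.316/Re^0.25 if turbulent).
(a) Re = V·D/ν = 3.4·0.063/1.00e-06 = 214200
(b) Flow regime: turbulent (Re > 4000)
(c) Friction factor: f = 0.316/Re^0.25 = 0.316/214200^0.25 = 0.01469 (Blasius is strictly valid for Re ≲ 1e5; used here as the smooth-pipe estimate the problem specifies)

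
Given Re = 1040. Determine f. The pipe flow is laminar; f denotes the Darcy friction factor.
Formula: f = \frac{64}{Re}
f = 64/1040 = 0.06154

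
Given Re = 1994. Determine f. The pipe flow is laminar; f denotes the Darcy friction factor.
Formula: f = \frac{64}{Re}
f = 64/1994 = 0.0321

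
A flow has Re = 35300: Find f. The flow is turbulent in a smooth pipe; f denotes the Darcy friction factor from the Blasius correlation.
Formula: f = \frac{0.316}{Re^{0.25}}
f = 0.316/35300^0.25 = 0.02305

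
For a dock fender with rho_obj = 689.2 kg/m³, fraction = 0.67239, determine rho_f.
Formula: f_{sub} = \frac{\rho_{obj}}{\rho_f}
Substituting knowns: 0.67239 = 689.2/rho_f
Solving for rho_f: rho_f = 689.2/0.67239 = 1025 kg/m³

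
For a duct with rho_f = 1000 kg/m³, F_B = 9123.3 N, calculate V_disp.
Formula: F_B = \rho_f g V_{disp}
Substituting knowns: 9123.3 = 1000·9.81·V_disp
Solving for V_disp: V_disp = 9123.3/(1000·9.81) = 0.93 m³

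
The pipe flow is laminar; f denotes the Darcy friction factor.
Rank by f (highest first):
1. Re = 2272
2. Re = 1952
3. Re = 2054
Case 1: f = 0.02817
Case 2: f = 0.03279
Case 3: f = 0.03116
Ranking (highest first): 2, 3, 1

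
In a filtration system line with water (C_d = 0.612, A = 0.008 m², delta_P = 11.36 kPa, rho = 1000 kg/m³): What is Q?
Formula: Q = C_d A \sqrt{\frac{2 \Delta P}{\rho}}
Q = 0.612·0.008·√(2·(11.36·1000)/1000)·1000 = 23.34 L/s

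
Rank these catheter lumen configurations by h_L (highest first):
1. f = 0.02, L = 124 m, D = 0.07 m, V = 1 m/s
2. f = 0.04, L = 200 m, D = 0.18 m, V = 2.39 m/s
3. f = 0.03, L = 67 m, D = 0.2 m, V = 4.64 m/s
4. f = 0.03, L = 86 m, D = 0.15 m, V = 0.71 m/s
Case 1: h_L = 1.806 m
Case 2: h_L = 12.94 m
Case 3: h_L = 11.03 m
Case 4: h_L = 0.4419 m
Ranking (highest first): 2, 3, 1, 4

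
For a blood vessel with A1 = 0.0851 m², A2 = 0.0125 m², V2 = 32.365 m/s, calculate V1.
Formula: V_2 = \frac{A_1 V_1}{A_2}
Substituting knowns: 32.365 = 0.0851·V1/0.0125
Solving for V1: V1 = 32.365·0.0125/0.0851 = 4.754 m/s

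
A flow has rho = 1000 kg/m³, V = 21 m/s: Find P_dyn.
Formula: P_{dyn} = \frac{1}{2} \rho V^2
P_dyn = 0.5·1000·21²/1000 = 220.5 kPa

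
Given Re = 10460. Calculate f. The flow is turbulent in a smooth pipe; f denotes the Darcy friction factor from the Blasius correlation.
Formula: f = \frac{0.316}{Re^{0.25}}
f = 0.316/10460^0.25 = 0.03125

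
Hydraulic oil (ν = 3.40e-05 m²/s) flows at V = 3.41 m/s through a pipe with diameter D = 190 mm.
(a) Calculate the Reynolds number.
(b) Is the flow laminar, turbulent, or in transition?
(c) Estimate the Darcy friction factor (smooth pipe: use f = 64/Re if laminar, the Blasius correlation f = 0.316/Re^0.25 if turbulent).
(a) Re = V·D/ν = 3.41·0.19/3.40e-05 = 19056
(b) Flow regime: turbulent (Re > 4000)
(c) Friction factor: f = 0.316/Re^0.25 = 0.316/19056^0.25 = 0.0269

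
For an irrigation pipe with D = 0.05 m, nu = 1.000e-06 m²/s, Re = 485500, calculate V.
Formula: Re = \frac{V D}{\nu}
Substituting knowns: 485500 = V·0.05/1.000e-06
Solving for V: V = 485500·1.000e-06/0.05 = 9.71 m/s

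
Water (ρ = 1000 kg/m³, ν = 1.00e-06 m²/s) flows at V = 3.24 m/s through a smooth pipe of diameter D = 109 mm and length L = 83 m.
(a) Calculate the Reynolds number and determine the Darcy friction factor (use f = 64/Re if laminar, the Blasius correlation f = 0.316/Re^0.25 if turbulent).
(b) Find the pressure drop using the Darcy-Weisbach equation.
(a) Re = V·D/ν = 3.24·0.109/1.00e-06 = 353160 → turbulent (Re > 4000); f = 0.316/Re^0.25 = 0.316/353160^0.25 = 0.012963 (Blasius is strictly valid for Re ≲ 1e5; used here as the smooth-pipe estimate the problem specifies)
(b) Darcy-Weisbach: ΔP = f·(L/D)·½ρV²/1000 = 0.012963·(83/0.109)·½·1000·3.24²/1000 = 51.81 kPa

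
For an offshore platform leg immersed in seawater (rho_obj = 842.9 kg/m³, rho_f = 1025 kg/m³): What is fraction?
Formula: f_{sub} = \frac{\rho_{obj}}{\rho_f}
fraction = 842.9/1025 = 0.8223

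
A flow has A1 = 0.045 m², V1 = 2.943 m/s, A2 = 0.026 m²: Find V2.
Formula: V_2 = \frac{A_1 V_1}{A_2}
V2 = 0.045·2.943/0.026 = 5.094 m/s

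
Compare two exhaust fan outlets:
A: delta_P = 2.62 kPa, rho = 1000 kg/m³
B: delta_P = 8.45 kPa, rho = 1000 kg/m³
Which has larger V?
V(A) = 2.289 m/s, V(B) = 4.111 m/s. Answer: B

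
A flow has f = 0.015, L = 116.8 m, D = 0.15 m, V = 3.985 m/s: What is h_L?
Formula: h_L = f \frac{L}{D} \frac{V^2}{2g}
h_L = 0.015·(116.8/0.15)·3.985²/(2·9.81) = 9.454 m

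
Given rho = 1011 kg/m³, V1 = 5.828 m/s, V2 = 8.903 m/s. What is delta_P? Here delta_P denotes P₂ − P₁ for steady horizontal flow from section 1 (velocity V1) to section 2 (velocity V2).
Formula: \Delta P = \frac{1}{2} \rho (V_1^2 - V_2^2)
delta_P = 0.5·1011·(5.828² − 8.903²)/1000 = -22.9 kPa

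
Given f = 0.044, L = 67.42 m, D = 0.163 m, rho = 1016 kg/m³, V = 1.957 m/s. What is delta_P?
Formula: \Delta P = f \frac{L}{D} \frac{\rho V^2}{2}
delta_P = 0.044·(67.42/0.163)·0.5·1016·1.957²/1000 = 35.41 kPa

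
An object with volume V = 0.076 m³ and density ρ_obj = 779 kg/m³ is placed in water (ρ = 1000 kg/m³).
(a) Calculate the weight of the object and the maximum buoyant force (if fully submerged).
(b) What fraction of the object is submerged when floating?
(a) W=rho_obj*g*V=779*9.81*0.076=580.8 N; F_B(max)=rho*g*V=1000*9.81*0.076=745.6 N
(b) Floating fraction=rho_obj/rho=779/1000=0.779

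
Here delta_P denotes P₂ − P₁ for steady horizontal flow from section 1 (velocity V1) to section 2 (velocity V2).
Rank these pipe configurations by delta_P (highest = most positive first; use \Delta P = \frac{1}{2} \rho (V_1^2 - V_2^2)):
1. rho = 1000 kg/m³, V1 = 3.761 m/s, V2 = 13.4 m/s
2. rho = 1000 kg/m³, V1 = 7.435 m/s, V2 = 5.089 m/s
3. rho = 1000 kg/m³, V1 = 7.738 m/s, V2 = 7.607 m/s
Case 1: delta_P = -82.71 kPa
Case 2: delta_P = 14.69 kPa
Case 3: delta_P = 1.005 kPa
Ranking (highest first): 2, 3, 1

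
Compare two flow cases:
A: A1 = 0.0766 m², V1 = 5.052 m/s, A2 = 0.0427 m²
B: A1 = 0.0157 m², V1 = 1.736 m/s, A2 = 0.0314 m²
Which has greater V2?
V2(A) = 9.063 m/s, V2(B) = 0.868 m/s. Answer: A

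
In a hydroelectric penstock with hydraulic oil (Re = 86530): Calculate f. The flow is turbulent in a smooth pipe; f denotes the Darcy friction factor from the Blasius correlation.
Formula: f = \frac{0.316}{Re^{0.25}}
f = 0.316/86530^0.25 = 0.01842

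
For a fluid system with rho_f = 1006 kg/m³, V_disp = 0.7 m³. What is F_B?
Formula: F_B = \rho_f g V_{disp}
F_B = 1006·9.81·0.7 = 6908 N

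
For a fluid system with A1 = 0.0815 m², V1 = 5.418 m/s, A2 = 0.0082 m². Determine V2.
Formula: V_2 = \frac{A_1 V_1}{A_2}
V2 = 0.0815·5.418/0.0082 = 53.85 m/s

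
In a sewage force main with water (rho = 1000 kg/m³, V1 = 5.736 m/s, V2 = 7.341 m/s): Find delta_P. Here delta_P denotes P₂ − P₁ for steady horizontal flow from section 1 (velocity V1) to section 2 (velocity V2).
Formula: \Delta P = \frac{1}{2} \rho (V_1^2 - V_2^2)
delta_P = 0.5·1000·(5.736² − 7.341²)/1000 = -10.49 kPa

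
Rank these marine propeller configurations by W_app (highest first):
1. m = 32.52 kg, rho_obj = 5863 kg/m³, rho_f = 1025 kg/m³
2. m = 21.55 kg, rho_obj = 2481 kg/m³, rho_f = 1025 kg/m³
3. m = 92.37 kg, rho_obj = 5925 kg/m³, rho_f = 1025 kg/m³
Case 1: W_app = 263.2 N
Case 2: W_app = 124.1 N
Case 3: W_app = 749.4 N
Ranking (highest first): 3, 1, 2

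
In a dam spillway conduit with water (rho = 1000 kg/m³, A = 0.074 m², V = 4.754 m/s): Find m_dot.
Formula: \dot{m} = \rho A V
m_dot = 1000·0.074·4.754 = 351.8 kg/s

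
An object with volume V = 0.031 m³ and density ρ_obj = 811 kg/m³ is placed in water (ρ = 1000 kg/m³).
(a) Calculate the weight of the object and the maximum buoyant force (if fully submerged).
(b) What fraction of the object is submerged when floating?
(a) W=rho_obj*g*V=811*9.81*0.031=246.6 N; F_B(max)=rho*g*V=1000*9.81*0.031=304.1 N
(b) Floating fraction=rho_obj/rho=811/1000=0.811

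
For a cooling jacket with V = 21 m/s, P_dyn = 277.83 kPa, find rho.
Formula: P_{dyn} = \frac{1}{2} \rho V^2
Substituting knowns: 277.83 = 0.5·rho·21²/1000
Solving for rho: rho = 2·(277.83·1000)/21² = 1260 kg/m³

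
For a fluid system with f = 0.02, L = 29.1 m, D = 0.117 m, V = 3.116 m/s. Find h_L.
Formula: h_L = f \frac{L}{D} \frac{V^2}{2g}
h_L = 0.02·(29.1/0.117)·3.116²/(2·9.81) = 2.462 m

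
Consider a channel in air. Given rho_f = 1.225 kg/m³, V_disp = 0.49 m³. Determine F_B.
Formula: F_B = \rho_f g V_{disp}
F_B = 1.225·9.81·0.49 = 5.888 N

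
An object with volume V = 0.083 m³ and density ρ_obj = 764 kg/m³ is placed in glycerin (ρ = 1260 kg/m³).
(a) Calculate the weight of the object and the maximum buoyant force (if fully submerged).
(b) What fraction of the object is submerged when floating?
(a) W=rho_obj*g*V=764*9.81*0.083=622.1 N; F_B(max)=rho*g*V=1260*9.81*0.083=1025.9 N
(b) Floating fraction=rho_obj/rho=764/1260=0.606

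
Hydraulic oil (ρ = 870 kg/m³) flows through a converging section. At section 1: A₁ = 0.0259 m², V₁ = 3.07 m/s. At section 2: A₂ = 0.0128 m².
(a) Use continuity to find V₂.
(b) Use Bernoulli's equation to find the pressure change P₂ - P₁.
(a) Continuity: A₁V₁=A₂V₂ -> V₂=A₁V₁/A₂=0.0259*3.07/0.0128=6.21 m/s
(b) Bernoulli: P₂-P₁=0.5*rho*(V₁^2-V₂^2)/1000=0.5*870*(3.07^2-6.21^2)/1000=-12.68 kPa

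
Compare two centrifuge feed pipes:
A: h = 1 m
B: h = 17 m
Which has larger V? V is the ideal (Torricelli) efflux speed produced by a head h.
V(A) = 4.429 m/s, V(B) = 18.26 m/s. Answer: B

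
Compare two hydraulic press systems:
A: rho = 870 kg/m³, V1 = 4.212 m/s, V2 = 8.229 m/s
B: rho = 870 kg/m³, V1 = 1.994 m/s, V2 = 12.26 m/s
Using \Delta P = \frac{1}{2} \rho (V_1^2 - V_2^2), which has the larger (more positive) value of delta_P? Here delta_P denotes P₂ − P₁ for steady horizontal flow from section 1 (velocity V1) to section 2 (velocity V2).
delta_P(A) = -21.74 kPa, delta_P(B) = -63.65 kPa. Answer: A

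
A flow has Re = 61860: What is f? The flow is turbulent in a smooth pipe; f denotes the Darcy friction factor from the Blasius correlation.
Formula: f = \frac{0.316}{Re^{0.25}}
f = 0.316/61860^0.25 = 0.02004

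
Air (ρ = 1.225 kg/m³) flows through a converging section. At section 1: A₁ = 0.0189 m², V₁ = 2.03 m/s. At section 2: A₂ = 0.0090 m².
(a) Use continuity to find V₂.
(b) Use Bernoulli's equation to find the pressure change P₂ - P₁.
(a) Continuity: A₁V₁=A₂V₂ -> V₂=A₁V₁/A₂=0.0189*2.03/0.0090=4.26 m/s
(b) Bernoulli: P₂-P₁=0.5*rho*(V₁^2-V₂^2)/1000=0.5*1.225*(2.03^2-4.26^2)/1000=-0.008591 kPa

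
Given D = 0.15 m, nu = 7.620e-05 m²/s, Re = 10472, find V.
Formula: Re = \frac{V D}{\nu}
Substituting knowns: 10472 = V·0.15/7.620e-05
Solving for V: V = 10472·7.620e-05/0.15 = 5.32 m/s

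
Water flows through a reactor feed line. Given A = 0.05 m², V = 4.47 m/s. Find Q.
Formula: Q = A V
Q = 0.05·4.47·1000 = 223.5 L/s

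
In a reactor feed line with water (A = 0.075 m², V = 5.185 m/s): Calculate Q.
Formula: Q = A V
Q = 0.075·5.185·1000 = 388.9 L/s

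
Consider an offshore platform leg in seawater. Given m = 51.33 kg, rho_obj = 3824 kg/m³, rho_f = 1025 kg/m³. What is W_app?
Formula: W_{app} = mg\left(1 - \frac{\rho_f}{\rho_{obj}}\right)
W_app = 51.33·9.81·(1 − 1025/3824) = 368.6 N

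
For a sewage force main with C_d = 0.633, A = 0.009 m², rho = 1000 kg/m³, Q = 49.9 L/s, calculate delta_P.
Formula: Q = C_d A \sqrt{\frac{2 \Delta P}{\rho}}
Substituting knowns: 49.9 = 0.633·0.009·√(2·(delta_P·1000)/1000)·1000
Solving for delta_P: delta_P = ((49.9/1000)/(0.633·0.009))²·1000/2/1000 = 38.36 kPa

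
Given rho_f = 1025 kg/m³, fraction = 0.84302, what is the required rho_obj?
Formula: f_{sub} = \frac{\rho_{obj}}{\rho_f}
Substituting knowns: 0.84302 = rho_obj/1025
Solving for rho_obj: rho_obj = 0.84302·1025 = 864.1 kg/m³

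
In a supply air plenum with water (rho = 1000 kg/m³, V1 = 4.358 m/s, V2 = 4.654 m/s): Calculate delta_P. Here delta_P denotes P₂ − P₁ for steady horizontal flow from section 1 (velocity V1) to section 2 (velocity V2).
Formula: \Delta P = \frac{1}{2} \rho (V_1^2 - V_2^2)
delta_P = 0.5·1000·(4.358² − 4.654²)/1000 = -1.334 kPa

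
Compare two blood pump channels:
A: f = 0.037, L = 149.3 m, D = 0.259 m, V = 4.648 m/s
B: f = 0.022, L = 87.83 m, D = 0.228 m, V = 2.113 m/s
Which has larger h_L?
h_L(A) = 23.49 m, h_L(B) = 1.929 m. Answer: A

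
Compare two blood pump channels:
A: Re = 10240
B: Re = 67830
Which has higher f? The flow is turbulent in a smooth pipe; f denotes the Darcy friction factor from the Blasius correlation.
f(A) = 0.03141, f(B) = 0.01958. Answer: A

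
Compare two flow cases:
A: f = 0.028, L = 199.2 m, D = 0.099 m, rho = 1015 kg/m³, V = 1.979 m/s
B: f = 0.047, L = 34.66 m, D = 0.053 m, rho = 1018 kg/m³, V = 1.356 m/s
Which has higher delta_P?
delta_P(A) = 112 kPa, delta_P(B) = 28.77 kPa. Answer: A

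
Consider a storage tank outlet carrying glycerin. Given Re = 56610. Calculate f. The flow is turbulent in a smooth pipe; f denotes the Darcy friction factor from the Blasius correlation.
Formula: f = \frac{0.316}{Re^{0.25}}
f = 0.316/56610^0.25 = 0.02049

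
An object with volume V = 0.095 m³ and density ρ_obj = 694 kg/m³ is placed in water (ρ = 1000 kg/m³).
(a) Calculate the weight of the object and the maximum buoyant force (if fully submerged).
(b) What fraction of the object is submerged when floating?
(a) W=rho_obj*g*V=694*9.81*0.095=646.8 N; F_B(max)=rho*g*V=1000*9.81*0.095=932.0 N
(b) Floating fraction=rho_obj/rho=694/1000=0.694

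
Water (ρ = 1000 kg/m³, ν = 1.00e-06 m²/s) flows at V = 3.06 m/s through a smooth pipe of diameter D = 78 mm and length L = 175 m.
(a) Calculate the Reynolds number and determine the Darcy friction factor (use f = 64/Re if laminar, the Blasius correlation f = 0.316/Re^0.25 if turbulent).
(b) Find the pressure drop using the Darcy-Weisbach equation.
(a) Re = V·D/ν = 3.06·0.078/1.00e-06 = 238680 → turbulent (Re > 4000); f = 0.316/Re^0.25 = 0.316/238680^0.25 = 0.014297 (Blasius is strictly valid for Re ≲ 1e5; used here as the smooth-pipe estimate the problem specifies)
(b) Darcy-Weisbach: ΔP = f·(L/D)·½ρV²/1000 = 0.014297·(175/0.078)·½·1000·3.06²/1000 = 150.2 kPa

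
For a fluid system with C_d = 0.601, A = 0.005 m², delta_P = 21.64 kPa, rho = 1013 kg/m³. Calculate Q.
Formula: Q = C_d A \sqrt{\frac{2 \Delta P}{\rho}}
Q = 0.601·0.005·√(2·(21.64·1000)/1013)·1000 = 19.64 L/s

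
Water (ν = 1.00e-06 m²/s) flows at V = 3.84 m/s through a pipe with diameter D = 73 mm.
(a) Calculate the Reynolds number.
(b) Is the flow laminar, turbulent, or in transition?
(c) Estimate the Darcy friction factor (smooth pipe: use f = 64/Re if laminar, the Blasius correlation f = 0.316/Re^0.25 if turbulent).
(a) Re = V·D/ν = 3.84·0.073/1.00e-06 = 280320
(b) Flow regime: turbulent (Re > 4000)
(c) Friction factor: f = 0.316/Re^0.25 = 0.316/280320^0.25 = 0.01373 (Blasius is strictly valid for Re ≲ 1e5; used here as the smooth-pipe estimate the problem specifies)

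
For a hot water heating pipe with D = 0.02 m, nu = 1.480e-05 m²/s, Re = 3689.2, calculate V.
Formula: Re = \frac{V D}{\nu}
Substituting knowns: 3689.2 = V·0.02/1.480e-05
Solving for V: V = 3689.2·1.480e-05/0.02 = 2.73 m/s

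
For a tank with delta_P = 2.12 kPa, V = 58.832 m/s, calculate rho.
Formula: V = \sqrt{\frac{2 \Delta P}{\rho}}
Substituting knowns: 58.832 = √(2·(2.12·1000)/rho)
Solving for rho: rho = 2·(2.12·1000)/58.832² = 1.225 kg/m³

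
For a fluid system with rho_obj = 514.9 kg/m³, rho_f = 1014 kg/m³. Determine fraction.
Formula: f_{sub} = \frac{\rho_{obj}}{\rho_f}
fraction = 514.9/1014 = 0.5078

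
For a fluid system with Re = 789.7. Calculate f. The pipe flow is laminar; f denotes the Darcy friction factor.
Formula: f = \frac{64}{Re}
f = 64/789.7 = 0.08104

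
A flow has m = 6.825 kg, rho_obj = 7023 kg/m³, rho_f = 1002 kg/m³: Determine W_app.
Formula: W_{app} = mg\left(1 - \frac{\rho_f}{\rho_{obj}}\right)
W_app = 6.825·9.81·(1 − 1002/7023) = 57.4 N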